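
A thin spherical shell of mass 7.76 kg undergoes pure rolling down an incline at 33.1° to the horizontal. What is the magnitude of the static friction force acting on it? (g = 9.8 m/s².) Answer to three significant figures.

The moment of inertia is (2/3)MR², giving k ≡ I/(MR²) = 2/3.
Along the incline Mg sinθ − f = Ma, and torque about the center fR = Iα = kMR²(a/R) gives f = kMa.
Combining, a = g sinθ/(1+k) and f = kMa = kMg sinθ/(1+k).
f = (2/3) × 7.76 × 9.8 × sin33.1° / 1.667 ≈ 16.6 N.

f ≈ 16.6 N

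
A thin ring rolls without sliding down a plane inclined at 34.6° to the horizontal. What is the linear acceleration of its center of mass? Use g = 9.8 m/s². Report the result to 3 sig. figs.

With I = MR², the ratio k = I/(MR²) is 1.
Newton's second law down the slope: Mg sinθ − f = Ma. The torque equation fR = Iα (with α = a/R) gives f = kMa.
Eliminating f: Mg sinθ = (1+k)Ma, so a = g sinθ/(1+k) = 9.8 × sin34.6° / 2 ≈ 2.78 m/s².

a ≈ 2.78 m/s²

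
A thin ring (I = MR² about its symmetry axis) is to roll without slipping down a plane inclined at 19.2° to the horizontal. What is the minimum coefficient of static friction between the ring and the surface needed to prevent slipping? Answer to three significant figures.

μ_min ≈ 0.174

With I = MR², the ratio k = I/(MR²) is 1.
Translational: Mg sinθ − f = Ma. Rotational about the CM: fR = Iα = kMRa, so f = kMa.
These give a = g sinθ/(1+k) and the required friction f = kMg sinθ/(1+k).
With N = Mg cosθ, the no-slip condition f ≤ μN gives μ_min = f/N = k tanθ/(1+k).
μ_min = 1 × tan19.2° / 2 ≈ 0.174.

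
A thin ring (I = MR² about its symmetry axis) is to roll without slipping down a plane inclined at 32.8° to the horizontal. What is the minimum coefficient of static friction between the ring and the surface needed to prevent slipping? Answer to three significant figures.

The moment of inertia is MR², giving k ≡ I/(MR²) = 1.
Newton's second law down the slope: Mg sinθ − f = Ma. The torque equation fR = Iα (with α = a/R) gives f = kMa.
These give a = g sinθ/(1+k) and the required friction f = kMg sinθ/(1+k).
With N = Mg cosθ, the no-slip condition f ≤ μN gives μ_min = f/N = k tanθ/(1+k).
μ_min = 1 × tan32.8° / 2 ≈ 0.322.

μ_min ≈ 0.322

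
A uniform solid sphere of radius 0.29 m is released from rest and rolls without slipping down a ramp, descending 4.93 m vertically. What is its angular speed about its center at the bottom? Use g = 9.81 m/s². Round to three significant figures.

Here I = (2/5)MR², so the shape factor k = I/(MR²) = 0.4.
Pure rolling means v = ωR; then KE = ½Mv² + ½I(v/R)² = ½(1+k)Mv² = (7/10)Mv².
Energy conservation Mgh = ½(1+k)Mv² gives v = √(2gh/(1+k)) = √(2 × 9.81 × 4.93 / 1.4) = 8.312 m/s.
Then ω = v/R = 8.312 / 0.29 ≈ 28.7 rad/s.

ω ≈ 28.7 rad/s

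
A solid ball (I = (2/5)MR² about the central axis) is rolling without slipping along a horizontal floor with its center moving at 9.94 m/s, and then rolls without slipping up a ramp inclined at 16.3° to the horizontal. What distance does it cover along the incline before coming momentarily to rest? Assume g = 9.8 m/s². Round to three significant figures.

d ≈ 25.1 m

The moment of inertia is (2/5)MR², giving k ≡ I/(MR²) = 0.4.
The rolling condition ω = v/R makes the rotational term ½I(v/R)² = ½kMv², so KE_total = ½(1+k)Mv² = (7/10)Mv².
Setting this equal to Mgh gives the vertical rise h = (1+k)v₀²/(2g) = 1.4×9.94²/(2×9.8) = 7.057 m.
Along the incline, d = h/sinθ = 7.057/sin16.3° ≈ 25.1 m.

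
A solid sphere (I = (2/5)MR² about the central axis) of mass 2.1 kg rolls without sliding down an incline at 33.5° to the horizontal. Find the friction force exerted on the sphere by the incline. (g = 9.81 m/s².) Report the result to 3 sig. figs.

f ≈ 3.25 N

With I = (2/5)MR², the ratio k = I/(MR²) is 0.4.
Newton's second law down the slope: Mg sinθ − f = Ma. The torque equation fR = Iα (with α = a/R) gives f = kMa.
Combining, a = g sinθ/(1+k) and f = kMa = kMg sinθ/(1+k).
f = 0.4 × 2.1 × 9.81 × sin33.5° / 1.4 ≈ 3.25 N.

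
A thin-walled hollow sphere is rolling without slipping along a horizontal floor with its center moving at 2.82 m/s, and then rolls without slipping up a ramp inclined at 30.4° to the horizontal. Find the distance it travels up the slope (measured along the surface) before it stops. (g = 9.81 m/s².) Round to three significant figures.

For this body I = (2/3)MR², i.e. k = I/(MR²) = 2/3.
Since it rolls without slipping, ω = v/R and KE = ½Mv² + ½Iω² = ½(1+k)Mv² = (5/6)Mv².
Setting this equal to Mgh gives the vertical rise h = (1+k)v₀²/(2g) = 1.667×2.82²/(2×9.81) = 0.6755 m.
The distance along the slope is d = h/sinθ = 0.6755/sin30.4° ≈ 1.33 m.

d ≈ 1.33 m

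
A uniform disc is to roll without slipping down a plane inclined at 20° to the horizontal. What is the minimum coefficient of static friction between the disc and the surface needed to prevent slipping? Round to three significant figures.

Here I = (1/2)MR², so the shape factor k = I/(MR²) = 0.5.
Newton's second law down the slope: Mg sinθ − f = Ma. The torque equation fR = Iα (with α = a/R) gives f = kMa.
These give a = g sinθ/(1+k) and the required friction f = kMg sinθ/(1+k).
The normal force is N = Mg cosθ, so μ_min = f/N = k tanθ/(1+k).
μ_min = 0.5 × tan20° / 1.5 ≈ 0.121.

μ_min ≈ 0.121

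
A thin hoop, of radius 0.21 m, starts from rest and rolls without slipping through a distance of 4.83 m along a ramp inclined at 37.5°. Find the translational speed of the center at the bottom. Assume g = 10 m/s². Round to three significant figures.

Here I = MR², so the shape factor k = I/(MR²) = 1.
Pure rolling means v = ωR; then KE = ½Mv² + ½I(v/R)² = ½(1+k)Mv² = Mv².
The vertical drop is h = L sinθ = 4.83 × sin37.5° = 2.94 m.
Setting Mgh = Mv² gives v = √(2gh/(1+k)) = √(2·10·2.94/2) ≈ 5.42 m/s.

v ≈ 5.42 m/s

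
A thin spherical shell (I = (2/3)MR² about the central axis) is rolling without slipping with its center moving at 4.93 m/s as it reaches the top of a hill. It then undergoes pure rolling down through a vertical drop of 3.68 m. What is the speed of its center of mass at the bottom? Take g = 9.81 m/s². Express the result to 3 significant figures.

v ≈ 8.22 m/s

With I = (2/3)MR², the ratio k = I/(MR²) is 2/3.
The rolling condition ω = v/R makes the rotational term ½I(v/R)² = ½kMv², so KE_total = ½(1+k)Mv² = (5/6)Mv².
Conserving energy between top and bottom: (5/6)Mv² = (5/6)Mv₀² + Mgh, hence v² = v₀² + 2gh/(1+k).
v = √(4.93² + 2×9.81×3.68/1.667) = √67.63 ≈ 8.22 m/s.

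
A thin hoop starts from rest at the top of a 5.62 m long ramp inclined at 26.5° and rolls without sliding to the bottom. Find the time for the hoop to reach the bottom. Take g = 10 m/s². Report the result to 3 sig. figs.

t ≈ 2.24 s

Here I = MR², so the shape factor k = I/(MR²) = 1.
Translational: Mg sinθ − f = Ma. Rotational about the CM: fR = Iα = kMRa, so f = kMa.
Hence a = g sinθ/(1+k) = 10×sin26.5°/2 = 2.231 m/s².
With constant a from rest, t = √(2L/a) = √(2·5.62/2.231) ≈ 2.24 s.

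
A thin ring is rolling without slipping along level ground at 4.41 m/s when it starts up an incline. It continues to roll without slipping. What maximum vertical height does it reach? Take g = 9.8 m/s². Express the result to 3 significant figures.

h ≈ 1.98 m

The moment of inertia is MR², giving k ≡ I/(MR²) = 1.
Since it rolls without slipping, ω = v/R and KE = ½Mv² + ½Iω² = ½(1+k)Mv² = Mv².
All of this converts to potential energy at the highest point: Mv₀² = Mgh.
Thus h = (1+k)v₀²/(2g) = 2 × 4.41² / (2 × 9.8) ≈ 1.98 m.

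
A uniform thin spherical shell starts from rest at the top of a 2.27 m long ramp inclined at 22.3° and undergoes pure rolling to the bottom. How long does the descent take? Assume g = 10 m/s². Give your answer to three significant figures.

t ≈ 1.41 s

The moment of inertia is (2/3)MR², giving k ≡ I/(MR²) = 2/3.
Along the incline Mg sinθ − f = Ma, and torque about the center fR = Iα = kMR²(a/R) gives f = kMa.
Hence a = g sinθ/(1+k) = 10×sin22.3°/1.667 = 2.277 m/s².
Starting from rest, L = ½at², so t = √(2L/a) = √(2×2.27/2.277) ≈ 1.41 s.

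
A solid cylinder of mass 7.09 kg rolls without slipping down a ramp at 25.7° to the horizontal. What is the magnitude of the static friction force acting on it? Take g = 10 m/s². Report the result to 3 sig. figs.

f ≈ 10.2 N

Here I = (1/2)MR², so the shape factor k = I/(MR²) = 0.5.
Along the incline Mg sinθ − f = Ma, and torque about the center fR = Iα = kMR²(a/R) gives f = kMa.
Combining, a = g sinθ/(1+k) and f = kMa = kMg sinθ/(1+k).
f = 0.5 × 7.09 × 10 × sin25.7° / 1.5 ≈ 10.2 N.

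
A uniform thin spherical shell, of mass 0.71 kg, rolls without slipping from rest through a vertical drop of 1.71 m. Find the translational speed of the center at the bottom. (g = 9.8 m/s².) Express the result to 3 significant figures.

Here I = (2/3)MR², so the shape factor k = I/(MR²) = 2/3.
Rolling without slipping gives ω = v/R, so the total kinetic energy is ½Mv² + ½Iω² = ½(1+k)Mv² = (5/6)Mv².
Setting Mgh = (5/6)Mv² gives v = √(2gh/(1+k)) = √(2·9.8·1.71/1.667) ≈ 4.48 m/s.

v ≈ 4.48 m/s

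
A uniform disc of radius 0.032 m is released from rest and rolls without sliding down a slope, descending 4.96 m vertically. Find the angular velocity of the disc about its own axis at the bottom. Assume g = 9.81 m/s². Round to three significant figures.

For this body I = (1/2)MR², i.e. k = I/(MR²) = 0.5.
Pure rolling means v = ωR; then KE = ½Mv² + ½I(v/R)² = ½(1+k)Mv² = (3/4)Mv².
Energy conservation Mgh = ½(1+k)Mv² gives v = √(2gh/(1+k)) = √(2 × 9.81 × 4.96 / 1.5) = 8.055 m/s.
The angular speed follows from ω = v/R = 8.055/0.032 ≈ 252 rad/s.

ω ≈ 252 rad/s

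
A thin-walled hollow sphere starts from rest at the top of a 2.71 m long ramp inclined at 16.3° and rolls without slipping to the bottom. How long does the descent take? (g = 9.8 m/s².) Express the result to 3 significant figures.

Here I = (2/3)MR², so the shape factor k = I/(MR²) = 2/3.
Along the incline Mg sinθ − f = Ma, and torque about the center fR = Iα = kMR²(a/R) gives f = kMa.
Hence a = g sinθ/(1+k) = 9.8×sin16.3°/1.667 = 1.65 m/s².
Starting from rest, L = ½at², so t = √(2L/a) = √(2×2.71/1.65) ≈ 1.81 s.

t ≈ 1.81 s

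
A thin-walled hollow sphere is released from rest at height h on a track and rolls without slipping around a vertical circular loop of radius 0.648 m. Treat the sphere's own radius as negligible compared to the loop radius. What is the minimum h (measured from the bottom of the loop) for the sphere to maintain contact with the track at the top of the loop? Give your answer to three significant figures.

For this body I = (2/3)MR², i.e. k = I/(MR²) = 2/3.
At the top of the loop, the minimum-contact condition is Mg = Mv_top²/r, so v_top² = gr.
With ω = v/R, the kinetic energy at speed v is ½(1+k)Mv² = (5/6)Mv².
Energy conservation from release (height h) to the top (height 2r): Mgh = Mg(2r) + (5/6)M·gr.
Thus h_min = 2r + (1+k)r/2 = r(2 + 1.667/2) = 0.648 × 2.833 ≈ 1.84 m.

h_min ≈ 1.84 m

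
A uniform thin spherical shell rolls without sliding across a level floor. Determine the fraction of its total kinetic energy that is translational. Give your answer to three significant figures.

With I = (2/3)MR², the ratio k = I/(MR²) is 2/3.
With ω = v/R, KE_trans = ½Mv² and KE_rot = ½Iω² = ½kMv², so KE_total = ½(1+k)Mv².
The translational fraction is therefore 1/(1+k) = 1/1.667 ≈ 0.600.

fraction ≈ 0.600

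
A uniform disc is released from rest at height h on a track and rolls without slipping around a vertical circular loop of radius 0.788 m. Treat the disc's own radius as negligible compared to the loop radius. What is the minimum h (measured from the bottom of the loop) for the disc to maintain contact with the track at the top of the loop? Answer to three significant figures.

h_min ≈ 2.17 m

The moment of inertia is (1/2)MR², giving k ≡ I/(MR²) = 0.5.
At the top, contact is just lost when gravity alone supplies the centripetal force: Mg = Mv_top²/r, i.e. v_top² = gr.
With ω = v/R, the kinetic energy at speed v is ½(1+k)Mv² = (3/4)Mv².
Energy conservation from release (height h) to the top (height 2r): Mgh = Mg(2r) + (3/4)M·gr.
Thus h_min = 2r + (1+k)r/2 = r(2 + 1.5/2) = 0.788 × 2.75 ≈ 2.17 m.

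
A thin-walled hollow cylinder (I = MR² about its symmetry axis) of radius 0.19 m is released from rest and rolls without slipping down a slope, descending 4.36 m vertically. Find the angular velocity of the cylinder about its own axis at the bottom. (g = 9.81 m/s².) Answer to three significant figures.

With I = MR², the ratio k = I/(MR²) is 1.
Since it rolls without slipping, ω = v/R and KE = ½Mv² + ½Iω² = ½(1+k)Mv² = Mv².
Energy conservation Mgh = ½(1+k)Mv² gives v = √(2gh/(1+k)) = √(2 × 9.81 × 4.36 / 2) = 6.54 m/s.
The angular speed follows from ω = v/R = 6.54/0.19 ≈ 34.4 rad/s.

ω ≈ 34.4 rad/s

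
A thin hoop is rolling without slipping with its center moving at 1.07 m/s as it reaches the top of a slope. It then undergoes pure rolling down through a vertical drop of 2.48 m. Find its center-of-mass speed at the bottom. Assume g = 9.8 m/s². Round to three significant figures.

v ≈ 5.04 m/s

With I = MR², the ratio k = I/(MR²) is 1.
Since it rolls without slipping, ω = v/R and KE = ½Mv² + ½Iω² = ½(1+k)Mv² = Mv².
Conserving energy between top and bottom: Mv² = Mv₀² + Mgh, hence v² = v₀² + 2gh/(1+k).
v = √(1.07² + 2×9.8×2.48/2) = √25.45 ≈ 5.04 m/s.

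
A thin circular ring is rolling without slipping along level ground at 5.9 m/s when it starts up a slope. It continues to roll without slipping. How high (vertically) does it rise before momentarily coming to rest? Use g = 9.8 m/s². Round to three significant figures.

h ≈ 3.55 m

Here I = MR², so the shape factor k = I/(MR²) = 1.
The rolling condition ω = v/R makes the rotational term ½I(v/R)² = ½kMv², so KE_total = ½(1+k)Mv² = Mv².
At the top the kinetic energy is zero, so Mv₀² = Mgh.
Thus h = (1+k)v₀²/(2g) = 2 × 5.9² / (2 × 9.8) ≈ 3.55 m.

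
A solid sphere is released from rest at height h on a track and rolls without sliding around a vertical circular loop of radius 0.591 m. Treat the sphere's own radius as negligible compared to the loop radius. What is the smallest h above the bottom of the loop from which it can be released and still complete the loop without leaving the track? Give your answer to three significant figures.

With I = (2/5)MR², the ratio k = I/(MR²) is 0.4.
At the top, contact is just lost when gravity alone supplies the centripetal force: Mg = Mv_top²/r, i.e. v_top² = gr.
With ω = v/R, the kinetic energy at speed v is ½(1+k)Mv² = (7/10)Mv².
Energy conservation from release (height h) to the top (height 2r): Mgh = Mg(2r) + (7/10)M·gr.
Thus h_min = 2r + (1+k)r/2 = r(2 + 1.4/2) = 0.591 × 2.7 ≈ 1.60 m.

h_min ≈ 1.60 m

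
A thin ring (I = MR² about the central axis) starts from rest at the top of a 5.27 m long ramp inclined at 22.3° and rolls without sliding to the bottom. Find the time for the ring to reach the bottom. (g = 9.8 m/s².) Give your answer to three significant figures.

t ≈ 2.38 s

Here I = MR², so the shape factor k = I/(MR²) = 1.
Newton's second law down the slope: Mg sinθ − f = Ma. The torque equation fR = Iα (with α = a/R) gives f = kMa.
Hence a = g sinθ/(1+k) = 9.8×sin22.3°/2 = 1.859 m/s².
With constant a from rest, t = √(2L/a) = √(2·5.27/1.859) ≈ 2.38 s.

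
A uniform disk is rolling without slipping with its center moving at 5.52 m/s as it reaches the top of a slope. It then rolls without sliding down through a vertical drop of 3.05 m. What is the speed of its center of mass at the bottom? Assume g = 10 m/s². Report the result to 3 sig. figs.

The moment of inertia is (1/2)MR², giving k ≡ I/(MR²) = 0.5.
Rolling without slipping gives ω = v/R, so the total kinetic energy is ½Mv² + ½Iω² = ½(1+k)Mv² = (3/4)Mv².
Conserving energy between top and bottom: (3/4)Mv² = (3/4)Mv₀² + Mgh, hence v² = v₀² + 2gh/(1+k).
v = √(5.52² + 2×10×3.05/1.5) = √71.14 ≈ 8.43 m/s.

v ≈ 8.43 m/s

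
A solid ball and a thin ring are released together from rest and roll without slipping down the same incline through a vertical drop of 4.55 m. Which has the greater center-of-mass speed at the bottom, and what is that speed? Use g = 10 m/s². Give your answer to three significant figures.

For rolling without slipping, Mgh = ½(1+k)Mv² where k = I/(MR²), so v = √(2gh/(1+k)).
Solid ball: k = 0.4, giving v = √(2×10×4.55/1.4) = 8.062 m/s.
Thin ring: k = 1, giving v = √(2×10×4.55/2) = 6.745 m/s.
The smaller k wins: the solid ball, at ≈ 8.06 m/s.

the solid ball, at v ≈ 8.06 m/s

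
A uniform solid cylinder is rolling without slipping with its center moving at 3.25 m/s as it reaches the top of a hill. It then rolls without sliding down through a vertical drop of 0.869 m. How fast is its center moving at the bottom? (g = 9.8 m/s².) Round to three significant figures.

v ≈ 4.68 m/s

Here I = (1/2)MR², so the shape factor k = I/(MR²) = 0.5.
Pure rolling means v = ωR; then KE = ½Mv² + ½I(v/R)² = ½(1+k)Mv² = (3/4)Mv².
Energy conservation: (3/4)Mv₀² + Mgh = (3/4)Mv², so v² = v₀² + 2gh/(1+k).
v = √(3.25² + 2×9.8×0.869/1.5) = √21.92 ≈ 4.68 m/s.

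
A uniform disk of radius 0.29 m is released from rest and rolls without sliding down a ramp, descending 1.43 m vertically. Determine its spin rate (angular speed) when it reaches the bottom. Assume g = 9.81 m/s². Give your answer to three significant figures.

ω ≈ 14.9 rad/s

Here I = (1/2)MR², so the shape factor k = I/(MR²) = 0.5.
Rolling without slipping gives ω = v/R, so the total kinetic energy is ½Mv² + ½Iω² = ½(1+k)Mv² = (3/4)Mv².
Energy conservation Mgh = ½(1+k)Mv² gives v = √(2gh/(1+k)) = √(2 × 9.81 × 1.43 / 1.5) = 4.325 m/s.
The angular speed follows from ω = v/R = 4.325/0.29 ≈ 14.9 rad/s.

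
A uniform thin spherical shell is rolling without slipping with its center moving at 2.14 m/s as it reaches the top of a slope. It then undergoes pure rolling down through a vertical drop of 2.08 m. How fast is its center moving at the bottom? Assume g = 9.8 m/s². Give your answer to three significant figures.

Here I = (2/3)MR², so the shape factor k = I/(MR²) = 2/3.
Since it rolls without slipping, ω = v/R and KE = ½Mv² + ½Iω² = ½(1+k)Mv² = (5/6)Mv².
Energy conservation: (5/6)Mv₀² + Mgh = (5/6)Mv², so v² = v₀² + 2gh/(1+k).
v = √(2.14² + 2×9.8×2.08/1.667) = √29.04 ≈ 5.39 m/s.

v ≈ 5.39 m/s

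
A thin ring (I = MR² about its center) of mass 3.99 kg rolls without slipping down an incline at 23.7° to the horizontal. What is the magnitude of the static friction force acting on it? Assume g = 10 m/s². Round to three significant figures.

f ≈ 8.02 N

For this body I = MR², i.e. k = I/(MR²) = 1.
Newton's second law down the slope: Mg sinθ − f = Ma. The torque equation fR = Iα (with α = a/R) gives f = kMa.
Combining, a = g sinθ/(1+k) and f = kMa = kMg sinθ/(1+k).
f = 1 × 3.99 × 10 × sin23.7° / 2 ≈ 8.02 N.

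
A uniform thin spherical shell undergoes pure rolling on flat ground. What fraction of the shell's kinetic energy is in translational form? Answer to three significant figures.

fraction ≈ 0.600

With I = (2/3)MR², the ratio k = I/(MR²) is 2/3.
Since ω = v/R, the translational part is ½Mv² and the rotational part is ½I(v/R)² = ½kMv²; the total is ½(1+k)Mv².
The translational fraction is therefore 1/(1+k) = 1/1.667 ≈ 0.600.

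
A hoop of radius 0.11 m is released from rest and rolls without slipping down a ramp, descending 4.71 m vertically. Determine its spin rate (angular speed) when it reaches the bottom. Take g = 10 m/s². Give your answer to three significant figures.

ω ≈ 62.4 rad/s

For this body I = MR², i.e. k = I/(MR²) = 1.
Pure rolling means v = ωR; then KE = ½Mv² + ½I(v/R)² = ½(1+k)Mv² = Mv².
Energy conservation Mgh = ½(1+k)Mv² gives v = √(2gh/(1+k)) = √(2 × 10 × 4.71 / 2) = 6.863 m/s.
The angular speed follows from ω = v/R = 6.863/0.11 ≈ 62.4 rad/s.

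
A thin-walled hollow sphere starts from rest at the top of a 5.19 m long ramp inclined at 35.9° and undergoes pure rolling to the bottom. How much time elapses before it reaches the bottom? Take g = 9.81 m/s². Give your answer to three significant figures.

t ≈ 1.73 s

The moment of inertia is (2/3)MR², giving k ≡ I/(MR²) = 2/3.
Newton's second law down the slope: Mg sinθ − f = Ma. The torque equation fR = Iα (with α = a/R) gives f = kMa.
Hence a = g sinθ/(1+k) = 9.81×sin35.9°/1.667 = 3.451 m/s².
With constant a from rest, t = √(2L/a) = √(2·5.19/3.451) ≈ 1.73 s.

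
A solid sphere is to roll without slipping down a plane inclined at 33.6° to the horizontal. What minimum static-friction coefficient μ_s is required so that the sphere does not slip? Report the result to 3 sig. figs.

μ_min ≈ 0.190

Here I = (2/5)MR², so the shape factor k = I/(MR²) = 0.4.
Along the incline Mg sinθ − f = Ma, and torque about the center fR = Iα = kMR²(a/R) gives f = kMa.
These give a = g sinθ/(1+k) and the required friction f = kMg sinθ/(1+k).
The normal force is N = Mg cosθ, so μ_min = f/N = k tanθ/(1+k).
μ_min = 0.4 × tan33.6° / 1.4 ≈ 0.190.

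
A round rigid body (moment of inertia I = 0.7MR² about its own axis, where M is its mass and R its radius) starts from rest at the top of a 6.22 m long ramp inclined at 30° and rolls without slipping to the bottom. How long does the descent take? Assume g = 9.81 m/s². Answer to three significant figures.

For this body I = 0.7MR², i.e. k = I/(MR²) = 0.7.
Along the incline Mg sinθ − f = Ma, and torque about the center fR = Iα = kMR²(a/R) gives f = kMa.
Hence a = g sinθ/(1+k) = 9.81×sin30°/1.7 = 2.885 m/s².
Starting from rest, L = ½at², so t = √(2L/a) = √(2×6.22/2.885) ≈ 2.08 s.

t ≈ 2.08 s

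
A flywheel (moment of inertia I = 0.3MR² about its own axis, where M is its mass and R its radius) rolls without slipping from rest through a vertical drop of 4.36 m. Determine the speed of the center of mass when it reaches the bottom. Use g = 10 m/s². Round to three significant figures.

v ≈ 8.19 m/s

The moment of inertia is 0.3MR², giving k ≡ I/(MR²) = 0.3.
Since it rolls without slipping, ω = v/R and KE = ½Mv² + ½Iω² = ½(1+k)Mv² = (13/20)Mv².
Energy conservation: Mgh = (13/20)Mv², so v = √(2gh/(1+k)) = √(2 × 10 × 4.36 / 1.3) ≈ 8.19 m/s.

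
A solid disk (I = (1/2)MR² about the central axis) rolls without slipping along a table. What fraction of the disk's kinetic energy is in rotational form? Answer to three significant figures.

fraction ≈ 0.333

Here I = (1/2)MR², so the shape factor k = I/(MR²) = 0.5.
Since ω = v/R, the translational part is ½Mv² and the rotational part is ½I(v/R)² = ½kMv²; the total is ½(1+k)Mv².
The rotational fraction is therefore k/(1+k) = 0.5/1.5 ≈ 0.333.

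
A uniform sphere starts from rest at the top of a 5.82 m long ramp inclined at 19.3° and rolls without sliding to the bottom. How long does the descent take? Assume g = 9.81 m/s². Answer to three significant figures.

Here I = (2/5)MR², so the shape factor k = I/(MR²) = 0.4.
Translational: Mg sinθ − f = Ma. Rotational about the CM: fR = Iα = kMRa, so f = kMa.
Hence a = g sinθ/(1+k) = 9.81×sin19.3°/1.4 = 2.316 m/s².
Starting from rest, L = ½at², so t = √(2L/a) = √(2×5.82/2.316) ≈ 2.24 s.

t ≈ 2.24 s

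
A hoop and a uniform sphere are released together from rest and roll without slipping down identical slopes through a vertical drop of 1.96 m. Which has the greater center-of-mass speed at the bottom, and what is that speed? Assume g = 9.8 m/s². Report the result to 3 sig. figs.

the uniform sphere, at v ≈ 5.24 m/s

For rolling without slipping, Mgh = ½(1+k)Mv² where k = I/(MR²), so v = √(2gh/(1+k)).
Hoop: k = 1, giving v = √(2×9.8×1.96/2) = 4.383 m/s.
Uniform sphere: k = 0.4, giving v = √(2×9.8×1.96/1.4) = 5.238 m/s.
The smaller k wins: the uniform sphere, at ≈ 5.24 m/s.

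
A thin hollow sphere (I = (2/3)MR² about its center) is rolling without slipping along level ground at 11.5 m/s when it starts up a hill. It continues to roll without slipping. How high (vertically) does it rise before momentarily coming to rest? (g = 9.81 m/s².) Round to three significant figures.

For this body I = (2/3)MR², i.e. k = I/(MR²) = 2/3.
Pure rolling means v = ωR; then KE = ½Mv² + ½I(v/R)² = ½(1+k)Mv² = (5/6)Mv².
All of this converts to potential energy at the highest point: (5/6)Mv₀² = Mgh.
Thus h = (1+k)v₀²/(2g) = 1.667 × 11.5² / (2 × 9.81) ≈ 11.2 m.

h ≈ 11.2 m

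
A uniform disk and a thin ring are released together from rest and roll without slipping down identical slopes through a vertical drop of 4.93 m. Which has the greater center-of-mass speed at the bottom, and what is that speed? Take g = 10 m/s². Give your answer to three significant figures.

the uniform disk, at v ≈ 8.11 m/s

For rolling without slipping, Mgh = ½(1+k)Mv² where k = I/(MR²), so v = √(2gh/(1+k)).
Uniform disk: k = 0.5, giving v = √(2×10×4.93/1.5) = 8.108 m/s.
Thin ring: k = 1, giving v = √(2×10×4.93/2) = 7.021 m/s.
The smaller k wins: the uniform disk, at ≈ 8.11 m/s.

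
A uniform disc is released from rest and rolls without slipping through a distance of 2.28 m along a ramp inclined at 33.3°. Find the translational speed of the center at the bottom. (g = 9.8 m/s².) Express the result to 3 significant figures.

With I = (1/2)MR², the ratio k = I/(MR²) is 0.5.
Rolling without slipping gives ω = v/R, so the total kinetic energy is ½Mv² + ½Iω² = ½(1+k)Mv² = (3/4)Mv².
The vertical drop is h = L sinθ = 2.28 × sin33.3° = 1.252 m.
Energy conservation: Mgh = (3/4)Mv², so v = √(2gh/(1+k)) = √(2 × 9.8 × 1.252 / 1.5) ≈ 4.04 m/s.

v ≈ 4.04 m/s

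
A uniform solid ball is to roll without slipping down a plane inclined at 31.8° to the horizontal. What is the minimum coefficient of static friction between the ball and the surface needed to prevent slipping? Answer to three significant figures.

The moment of inertia is (2/5)MR², giving k ≡ I/(MR²) = 0.4.
Along the incline Mg sinθ − f = Ma, and torque about the center fR = Iα = kMR²(a/R) gives f = kMa.
These give a = g sinθ/(1+k) and the required friction f = kMg sinθ/(1+k).
The normal force is N = Mg cosθ, so μ_min = f/N = k tanθ/(1+k).
μ_min = 0.4 × tan31.8° / 1.4 ≈ 0.177.

μ_min ≈ 0.177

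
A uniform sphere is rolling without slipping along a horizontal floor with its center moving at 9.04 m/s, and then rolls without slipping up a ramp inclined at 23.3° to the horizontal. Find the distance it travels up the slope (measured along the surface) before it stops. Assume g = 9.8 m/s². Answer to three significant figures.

d ≈ 14.8 m

The moment of inertia is (2/5)MR², giving k ≡ I/(MR²) = 0.4.
Pure rolling means v = ωR; then KE = ½Mv² + ½I(v/R)² = ½(1+k)Mv² = (7/10)Mv².
Setting this equal to Mgh gives the vertical rise h = (1+k)v₀²/(2g) = 1.4×9.04²/(2×9.8) = 5.837 m.
Along the incline, d = h/sinθ = 5.837/sin23.3° ≈ 14.8 m.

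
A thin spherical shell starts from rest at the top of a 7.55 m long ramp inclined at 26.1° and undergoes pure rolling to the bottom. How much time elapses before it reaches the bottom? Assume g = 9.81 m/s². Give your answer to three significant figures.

t ≈ 2.41 s

With I = (2/3)MR², the ratio k = I/(MR²) is 2/3.
Newton's second law down the slope: Mg sinθ − f = Ma. The torque equation fR = Iα (with α = a/R) gives f = kMa.
Hence a = g sinθ/(1+k) = 9.81×sin26.1°/1.667 = 2.589 m/s².
With constant a from rest, t = √(2L/a) = √(2·7.55/2.589) ≈ 2.41 s.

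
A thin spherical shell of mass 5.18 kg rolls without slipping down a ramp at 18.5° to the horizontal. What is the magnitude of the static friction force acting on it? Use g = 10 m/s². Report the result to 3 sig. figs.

With I = (2/3)MR², the ratio k = I/(MR²) is 2/3.
Translational: Mg sinθ − f = Ma. Rotational about the CM: fR = Iα = kMRa, so f = kMa.
Combining, a = g sinθ/(1+k) and f = kMa = kMg sinθ/(1+k).
f = (2/3) × 5.18 × 10 × sin18.5° / 1.667 ≈ 6.57 N.

f ≈ 6.57 N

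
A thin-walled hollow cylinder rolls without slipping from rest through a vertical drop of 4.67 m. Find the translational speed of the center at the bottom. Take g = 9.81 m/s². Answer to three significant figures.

The moment of inertia is MR², giving k ≡ I/(MR²) = 1.
Pure rolling means v = ωR; then KE = ½Mv² + ½I(v/R)² = ½(1+k)Mv² = Mv².
Energy conservation: Mgh = Mv², so v = √(2gh/(1+k)) = √(2 × 9.81 × 4.67 / 2) ≈ 6.77 m/s.

v ≈ 6.77 m/s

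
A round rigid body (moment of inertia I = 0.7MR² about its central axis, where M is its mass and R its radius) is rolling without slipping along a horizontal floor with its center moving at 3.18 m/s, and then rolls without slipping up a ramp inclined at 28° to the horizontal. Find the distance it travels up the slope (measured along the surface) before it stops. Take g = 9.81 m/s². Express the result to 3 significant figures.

The moment of inertia is 0.7MR², giving k ≡ I/(MR²) = 0.7.
Since it rolls without slipping, ω = v/R and KE = ½Mv² + ½Iω² = ½(1+k)Mv² = (17/20)Mv².
Setting this equal to Mgh gives the vertical rise h = (1+k)v₀²/(2g) = 1.7×3.18²/(2×9.81) = 0.8762 m.
The distance along the slope is d = h/sinθ = 0.8762/sin28° ≈ 1.87 m.

d ≈ 1.87 m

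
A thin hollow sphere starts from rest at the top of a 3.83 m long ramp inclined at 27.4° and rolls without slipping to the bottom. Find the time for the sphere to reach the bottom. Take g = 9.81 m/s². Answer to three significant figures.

For this body I = (2/3)MR², i.e. k = I/(MR²) = 2/3.
Translational: Mg sinθ − f = Ma. Rotational about the CM: fR = Iα = kMRa, so f = kMa.
Hence a = g sinθ/(1+k) = 9.81×sin27.4°/1.667 = 2.709 m/s².
With constant a from rest, t = √(2L/a) = √(2·3.83/2.709) ≈ 1.68 s.

t ≈ 1.68 s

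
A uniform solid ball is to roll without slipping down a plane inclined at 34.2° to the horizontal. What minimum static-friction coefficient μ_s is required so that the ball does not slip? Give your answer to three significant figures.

μ_min ≈ 0.194

With I = (2/5)MR², the ratio k = I/(MR²) is 0.4.
Translational: Mg sinθ − f = Ma. Rotational about the CM: fR = Iα = kMRa, so f = kMa.
These give a = g sinθ/(1+k) and the required friction f = kMg sinθ/(1+k).
The normal force is N = Mg cosθ, so μ_min = f/N = k tanθ/(1+k).
μ_min = 0.4 × tan34.2° / 1.4 ≈ 0.194.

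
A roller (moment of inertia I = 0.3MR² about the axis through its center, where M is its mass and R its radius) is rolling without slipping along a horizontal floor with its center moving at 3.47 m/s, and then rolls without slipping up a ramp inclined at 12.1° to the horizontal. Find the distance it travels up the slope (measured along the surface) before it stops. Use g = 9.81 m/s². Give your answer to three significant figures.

d ≈ 3.81 m

With I = 0.3MR², the ratio k = I/(MR²) is 0.3.
Since it rolls without slipping, ω = v/R and KE = ½Mv² + ½Iω² = ½(1+k)Mv² = (13/20)Mv².
Setting this equal to Mgh gives the vertical rise h = (1+k)v₀²/(2g) = 1.3×3.47²/(2×9.81) = 0.7978 m.
Along the incline, d = h/sinθ = 0.7978/sin12.1° ≈ 3.81 m.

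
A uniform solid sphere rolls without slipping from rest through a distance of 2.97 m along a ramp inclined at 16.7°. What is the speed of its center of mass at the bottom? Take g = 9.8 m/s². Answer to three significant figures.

With I = (2/5)MR², the ratio k = I/(MR²) is 0.4.
Pure rolling means v = ωR; then KE = ½Mv² + ½I(v/R)² = ½(1+k)Mv² = (7/10)Mv².
The vertical drop is h = L sinθ = 2.97 × sin16.7° = 0.8535 m.
Setting Mgh = (7/10)Mv² gives v = √(2gh/(1+k)) = √(2·9.8·0.8535/1.4) ≈ 3.46 m/s.

v ≈ 3.46 m/s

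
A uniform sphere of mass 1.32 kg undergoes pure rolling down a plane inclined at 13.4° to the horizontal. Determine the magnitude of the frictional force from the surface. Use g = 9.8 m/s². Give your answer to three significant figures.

f ≈ 0.857 N

Here I = (2/5)MR², so the shape factor k = I/(MR²) = 0.4.
Along the incline Mg sinθ − f = Ma, and torque about the center fR = Iα = kMR²(a/R) gives f = kMa.
Combining, a = g sinθ/(1+k) and f = kMa = kMg sinθ/(1+k).
f = 0.4 × 1.32 × 9.8 × sin13.4° / 1.4 ≈ 0.857 N.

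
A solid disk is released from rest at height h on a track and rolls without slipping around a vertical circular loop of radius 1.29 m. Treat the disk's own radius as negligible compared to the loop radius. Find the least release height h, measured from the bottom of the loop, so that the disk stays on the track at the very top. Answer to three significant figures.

For this body I = (1/2)MR², i.e. k = I/(MR²) = 0.5.
At the top, contact is just lost when gravity alone supplies the centripetal force: Mg = Mv_top²/r, i.e. v_top² = gr.
With ω = v/R, the kinetic energy at speed v is ½(1+k)Mv² = (3/4)Mv².
Energy conservation from release (height h) to the top (height 2r): Mgh = Mg(2r) + (3/4)M·gr.
Thus h_min = 2r + (1+k)r/2 = r(2 + 1.5/2) = 1.29 × 2.75 ≈ 3.55 m.

h_min ≈ 3.55 m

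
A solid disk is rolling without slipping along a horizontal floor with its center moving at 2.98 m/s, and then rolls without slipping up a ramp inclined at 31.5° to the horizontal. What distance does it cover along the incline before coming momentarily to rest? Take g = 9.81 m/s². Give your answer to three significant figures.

The moment of inertia is (1/2)MR², giving k ≡ I/(MR²) = 0.5.
Rolling without slipping gives ω = v/R, so the total kinetic energy is ½Mv² + ½Iω² = ½(1+k)Mv² = (3/4)Mv².
Setting this equal to Mgh gives the vertical rise h = (1+k)v₀²/(2g) = 1.5×2.98²/(2×9.81) = 0.6789 m.
Along the incline, d = h/sinθ = 0.6789/sin31.5° ≈ 1.30 m.

d ≈ 1.30 m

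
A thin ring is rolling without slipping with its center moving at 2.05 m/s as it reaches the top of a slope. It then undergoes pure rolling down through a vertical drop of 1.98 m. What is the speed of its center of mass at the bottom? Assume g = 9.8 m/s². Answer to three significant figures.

v ≈ 4.86 m/s

The moment of inertia is MR², giving k ≡ I/(MR²) = 1.
Rolling without slipping gives ω = v/R, so the total kinetic energy is ½Mv² + ½Iω² = ½(1+k)Mv² = Mv².
Energy conservation: Mv₀² + Mgh = Mv², so v² = v₀² + 2gh/(1+k).
v = √(2.05² + 2×9.8×1.98/2) = √23.61 ≈ 4.86 m/s.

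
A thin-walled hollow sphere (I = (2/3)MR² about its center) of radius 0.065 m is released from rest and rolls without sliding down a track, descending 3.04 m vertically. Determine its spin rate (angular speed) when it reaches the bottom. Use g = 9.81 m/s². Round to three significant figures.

ω ≈ 92.0 rad/s

Here I = (2/3)MR², so the shape factor k = I/(MR²) = 2/3.
Rolling without slipping gives ω = v/R, so the total kinetic energy is ½Mv² + ½Iω² = ½(1+k)Mv² = (5/6)Mv².
Energy conservation Mgh = ½(1+k)Mv² gives v = √(2gh/(1+k)) = √(2 × 9.81 × 3.04 / 1.667) = 5.982 m/s.
The angular speed follows from ω = v/R = 5.982/0.065 ≈ 92.0 rad/s.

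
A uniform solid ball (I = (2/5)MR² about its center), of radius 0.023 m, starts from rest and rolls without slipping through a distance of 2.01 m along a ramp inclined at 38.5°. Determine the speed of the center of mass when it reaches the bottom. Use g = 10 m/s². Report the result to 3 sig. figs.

Here I = (2/5)MR², so the shape factor k = I/(MR²) = 0.4.
Since it rolls without slipping, ω = v/R and KE = ½Mv² + ½Iω² = ½(1+k)Mv² = (7/10)Mv².
The vertical drop is h = L sinθ = 2.01 × sin38.5° = 1.251 m.
Energy conservation: Mgh = (7/10)Mv², so v = √(2gh/(1+k)) = √(2 × 10 × 1.251 / 1.4) ≈ 4.23 m/s.

v ≈ 4.23 m/s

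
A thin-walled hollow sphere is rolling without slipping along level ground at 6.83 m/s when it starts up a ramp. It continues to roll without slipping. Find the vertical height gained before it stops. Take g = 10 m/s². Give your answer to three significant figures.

With I = (2/3)MR², the ratio k = I/(MR²) is 2/3.
The rolling condition ω = v/R makes the rotational term ½I(v/R)² = ½kMv², so KE_total = ½(1+k)Mv² = (5/6)Mv².
At the top the kinetic energy is zero, so (5/6)Mv₀² = Mgh.
Thus h = (1+k)v₀²/(2g) = 1.667 × 6.83² / (2 × 10) ≈ 3.89 m.

h ≈ 3.89 m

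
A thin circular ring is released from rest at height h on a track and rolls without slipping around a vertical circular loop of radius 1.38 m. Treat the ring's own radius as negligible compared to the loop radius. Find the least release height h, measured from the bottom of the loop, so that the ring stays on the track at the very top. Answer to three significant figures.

With I = MR², the ratio k = I/(MR²) is 1.
At the top of the loop, the minimum-contact condition is Mg = Mv_top²/r, so v_top² = gr.
With ω = v/R, the kinetic energy at speed v is ½(1+k)Mv² = Mv².
Energy conservation from release (height h) to the top (height 2r): Mgh = Mg(2r) + M·gr.
Thus h_min = 2r + (1+k)r/2 = r(2 + 2/2) = 1.38 × 3 ≈ 4.14 m.

h_min ≈ 4.14 m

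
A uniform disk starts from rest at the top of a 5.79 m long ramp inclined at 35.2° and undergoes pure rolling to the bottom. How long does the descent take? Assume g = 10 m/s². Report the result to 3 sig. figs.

t ≈ 1.74 s

With I = (1/2)MR², the ratio k = I/(MR²) is 0.5.
Translational: Mg sinθ − f = Ma. Rotational about the CM: fR = Iα = kMRa, so f = kMa.
Hence a = g sinθ/(1+k) = 10×sin35.2°/1.5 = 3.843 m/s².
With constant a from rest, t = √(2L/a) = √(2·5.79/3.843) ≈ 1.74 s.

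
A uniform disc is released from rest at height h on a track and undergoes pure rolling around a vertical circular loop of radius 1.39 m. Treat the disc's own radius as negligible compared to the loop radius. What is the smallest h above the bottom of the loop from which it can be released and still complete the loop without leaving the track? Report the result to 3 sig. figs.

h_min ≈ 3.82 m

For this body I = (1/2)MR², i.e. k = I/(MR²) = 0.5.
At the top of the loop, the minimum-contact condition is Mg = Mv_top²/r, so v_top² = gr.
With ω = v/R, the kinetic energy at speed v is ½(1+k)Mv² = (3/4)Mv².
Energy conservation from release (height h) to the top (height 2r): Mgh = Mg(2r) + (3/4)M·gr.
Thus h_min = 2r + (1+k)r/2 = r(2 + 1.5/2) = 1.39 × 2.75 ≈ 3.82 m.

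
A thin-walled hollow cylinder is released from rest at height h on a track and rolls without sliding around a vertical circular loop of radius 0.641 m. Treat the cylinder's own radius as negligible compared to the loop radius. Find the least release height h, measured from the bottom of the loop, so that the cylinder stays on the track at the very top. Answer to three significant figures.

Here I = MR², so the shape factor k = I/(MR²) = 1.
At the top, contact is just lost when gravity alone supplies the centripetal force: Mg = Mv_top²/r, i.e. v_top² = gr.
With ω = v/R, the kinetic energy at speed v is ½(1+k)Mv² = Mv².
Energy conservation from release (height h) to the top (height 2r): Mgh = Mg(2r) + M·gr.
Thus h_min = 2r + (1+k)r/2 = r(2 + 2/2) = 0.641 × 3 ≈ 1.92 m.

h_min ≈ 1.92 m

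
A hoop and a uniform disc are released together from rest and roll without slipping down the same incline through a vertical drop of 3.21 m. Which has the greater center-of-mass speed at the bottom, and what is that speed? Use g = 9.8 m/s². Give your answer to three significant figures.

the uniform disc, at v ≈ 6.48 m/s

For rolling without slipping, Mgh = ½(1+k)Mv² where k = I/(MR²), so v = √(2gh/(1+k)).
Hoop: k = 1, giving v = √(2×9.8×3.21/2) = 5.609 m/s.
Uniform disc: k = 0.5, giving v = √(2×9.8×3.21/1.5) = 6.476 m/s.
The smaller k wins: the uniform disc, at ≈ 6.48 m/s.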